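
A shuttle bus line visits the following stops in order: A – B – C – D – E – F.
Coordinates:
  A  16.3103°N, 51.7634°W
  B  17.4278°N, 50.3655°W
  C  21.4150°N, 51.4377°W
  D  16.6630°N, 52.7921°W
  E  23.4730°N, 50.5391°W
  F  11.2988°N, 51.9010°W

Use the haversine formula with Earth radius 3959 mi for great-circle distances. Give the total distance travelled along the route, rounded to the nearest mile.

2083 mi

Leg distances:
A→B: 120.4 mi  (cumulative 120.4 mi)
B→C: 284.2 mi  (cumulative 404.7 mi)
C→D: 340.1 mi  (cumulative 744.7 mi)
D→E: 492.7 mi  (cumulative 1237.4 mi)
E→F: 846.0 mi  (cumulative 2083.4 mi)
Total route length ≈ 2083 mi.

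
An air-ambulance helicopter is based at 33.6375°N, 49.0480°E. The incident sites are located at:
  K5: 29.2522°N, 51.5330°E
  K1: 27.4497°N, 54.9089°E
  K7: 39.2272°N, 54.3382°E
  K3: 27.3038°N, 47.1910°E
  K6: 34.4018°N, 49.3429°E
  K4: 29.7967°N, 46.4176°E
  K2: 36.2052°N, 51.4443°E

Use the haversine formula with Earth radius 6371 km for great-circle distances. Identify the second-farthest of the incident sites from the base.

K7

Distances from the base (33.6375°N, 49.0480°E):
K1: 887.6 km
K7: 780.9 km
K3: 726.4 km
K5: 541.6 km
K4: 494.2 km
K2: 359.5 km
K6: 89.2 km
The second-farthest is K7 at 780.9 km.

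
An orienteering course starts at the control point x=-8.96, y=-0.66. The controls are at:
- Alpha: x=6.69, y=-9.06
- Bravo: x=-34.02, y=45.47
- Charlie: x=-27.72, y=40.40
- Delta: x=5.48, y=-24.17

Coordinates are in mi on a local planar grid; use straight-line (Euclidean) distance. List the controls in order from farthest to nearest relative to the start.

Distances from the start:
Bravo x=-34.02, y=45.47: 52.5 mi
Charlie x=-27.72, y=40.40: 45.1 mi
Delta x=5.48, y=-24.17: 27.6 mi
Alpha x=6.69, y=-9.06: 17.8 mi

Bravo, Charlie, Delta, Alpha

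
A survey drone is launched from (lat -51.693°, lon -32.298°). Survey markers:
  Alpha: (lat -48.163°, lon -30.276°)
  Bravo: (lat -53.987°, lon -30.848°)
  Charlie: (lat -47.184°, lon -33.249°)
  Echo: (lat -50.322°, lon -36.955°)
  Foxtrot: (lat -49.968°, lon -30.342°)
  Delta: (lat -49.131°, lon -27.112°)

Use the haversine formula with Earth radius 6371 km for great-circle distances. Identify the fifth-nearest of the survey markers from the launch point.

Distances from the launch point ((lat -51.693°, lon -32.298°)):
Foxtrot: 235.9 km
Bravo: 273.0 km
Echo: 359.6 km
Alpha: 418.3 km
Delta: 464.8 km
Charlie: 506.1 km
The fifth-nearest is Delta at 464.8 km.

Delta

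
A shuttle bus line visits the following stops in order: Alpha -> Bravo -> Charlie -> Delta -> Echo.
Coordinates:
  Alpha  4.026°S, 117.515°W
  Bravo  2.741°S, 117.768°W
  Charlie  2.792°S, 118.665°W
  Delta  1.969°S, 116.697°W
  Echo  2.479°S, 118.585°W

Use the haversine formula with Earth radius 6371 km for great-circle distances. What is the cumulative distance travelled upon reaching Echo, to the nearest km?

700 km

Leg distances:
Alpha→Bravo: 145.6 km  (cumulative 145.6 km)
Bravo→Charlie: 99.8 km  (cumulative 245.4 km)
Charlie→Delta: 237.0 km  (cumulative 482.4 km)
Delta→Echo: 217.3 km  (cumulative 699.7 km)
Cumulative distance at Echo ≈ 700 km.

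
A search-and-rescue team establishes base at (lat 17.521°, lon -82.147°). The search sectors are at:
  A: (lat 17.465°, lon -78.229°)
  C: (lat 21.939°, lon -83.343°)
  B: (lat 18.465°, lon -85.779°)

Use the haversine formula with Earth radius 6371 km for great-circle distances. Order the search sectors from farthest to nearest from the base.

C, A, B

Computing each great-circle distance from (lat 17.521°, lon -82.147°):
C (lat 21.939°, lon -83.343°): 506.9 km
A (lat 17.465°, lon -78.229°): 415.6 km
B (lat 18.465°, lon -85.779°): 398.2 km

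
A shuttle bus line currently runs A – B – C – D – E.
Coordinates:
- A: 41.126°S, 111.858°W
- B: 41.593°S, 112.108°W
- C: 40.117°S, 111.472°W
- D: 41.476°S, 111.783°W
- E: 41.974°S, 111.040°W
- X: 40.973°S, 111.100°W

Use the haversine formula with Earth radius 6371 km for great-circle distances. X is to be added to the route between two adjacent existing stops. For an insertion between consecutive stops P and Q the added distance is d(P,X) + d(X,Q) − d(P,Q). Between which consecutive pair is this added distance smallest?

Added distance for inserting X between each consecutive pair:
A–B: 118.7 km
B–C: 36.5 km
C–D: 26.8 km
D–E: 108.5 km
Smallest added distance is 26.8 km, inserting between C and D.

between C and D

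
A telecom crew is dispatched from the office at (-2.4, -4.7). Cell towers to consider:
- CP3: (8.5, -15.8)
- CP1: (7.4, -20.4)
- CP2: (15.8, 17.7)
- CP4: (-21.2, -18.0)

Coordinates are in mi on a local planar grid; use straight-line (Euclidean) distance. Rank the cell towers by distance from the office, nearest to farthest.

CP3, CP1, CP4, CP2

Computing each straight-line distance from (-2.4, -4.7):
CP3 (8.5, -15.8): 15.6 mi
CP1 (7.4, -20.4): 18.5 mi
CP4 (-21.2, -18.0): 23.0 mi
CP2 (15.8, 17.7): 28.9 mi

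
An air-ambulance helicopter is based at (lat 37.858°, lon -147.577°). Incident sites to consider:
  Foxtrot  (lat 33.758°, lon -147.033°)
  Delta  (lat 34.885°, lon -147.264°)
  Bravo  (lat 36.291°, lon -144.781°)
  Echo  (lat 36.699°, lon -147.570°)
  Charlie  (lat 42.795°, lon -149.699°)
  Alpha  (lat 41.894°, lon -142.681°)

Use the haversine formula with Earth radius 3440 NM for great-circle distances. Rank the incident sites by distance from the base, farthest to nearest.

Alpha, Charlie, Foxtrot, Delta, Bravo, Echo

Distance from the base at (lat 37.858°, lon -147.577°) to each:
Alpha (lat 41.894°, lon -142.681°): 331.0 NM
Charlie (lat 42.795°, lon -149.699°): 311.9 NM
Foxtrot (lat 33.758°, lon -147.033°): 247.6 NM
Delta (lat 34.885°, lon -147.264°): 179.1 NM
Bravo (lat 36.291°, lon -144.781°): 163.7 NM
Echo (lat 36.699°, lon -147.570°): 69.6 NM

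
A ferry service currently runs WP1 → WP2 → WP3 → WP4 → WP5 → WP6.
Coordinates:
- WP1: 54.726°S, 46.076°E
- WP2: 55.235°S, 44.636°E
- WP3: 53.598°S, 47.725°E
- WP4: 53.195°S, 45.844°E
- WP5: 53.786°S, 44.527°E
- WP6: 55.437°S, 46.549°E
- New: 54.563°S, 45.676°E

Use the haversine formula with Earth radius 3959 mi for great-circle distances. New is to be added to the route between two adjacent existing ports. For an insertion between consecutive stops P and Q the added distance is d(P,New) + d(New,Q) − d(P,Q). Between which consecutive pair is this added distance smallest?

Added distance for inserting New between each consecutive pair:
WP1–WP2: 14.7 mi
WP2–WP3: 0.7 mi
WP3–WP4: 118.9 mi
WP4–WP5: 98.0 mi
WP5–WP6: 0.8 mi
Smallest added distance is 0.7 mi, inserting between WP2 and WP3.

between WP2 and WP3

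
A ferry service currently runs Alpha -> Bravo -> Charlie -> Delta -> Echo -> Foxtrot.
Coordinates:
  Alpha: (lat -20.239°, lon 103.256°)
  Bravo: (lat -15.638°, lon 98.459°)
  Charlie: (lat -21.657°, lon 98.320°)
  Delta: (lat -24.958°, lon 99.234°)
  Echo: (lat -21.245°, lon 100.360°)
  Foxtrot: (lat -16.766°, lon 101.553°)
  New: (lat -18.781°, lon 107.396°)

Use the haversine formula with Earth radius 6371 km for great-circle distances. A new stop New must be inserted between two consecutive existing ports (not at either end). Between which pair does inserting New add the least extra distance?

Added distance for inserting New between each consecutive pair:
Alpha–Bravo: 754.0 km
Bravo–Charlie: 1341.2 km
Charlie–Delta: 1706.8 km
Delta–Echo: 1442.0 km
Echo–Foxtrot: 928.8 km
Smallest added distance is 754.0 km, inserting between Alpha and Bravo.

between Alpha and Bravo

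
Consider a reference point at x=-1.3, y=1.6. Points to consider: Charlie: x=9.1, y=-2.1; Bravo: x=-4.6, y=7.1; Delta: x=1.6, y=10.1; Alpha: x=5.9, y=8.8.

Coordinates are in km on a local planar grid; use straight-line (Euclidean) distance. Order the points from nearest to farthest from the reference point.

Bravo, Delta, Alpha, Charlie

Distance from the reference point at x=-1.3, y=1.6 to each:
Bravo x=-4.6, y=7.1: 6.4 km
Delta x=1.6, y=10.1: 9.0 km
Alpha x=5.9, y=8.8: 10.2 km
Charlie x=9.1, y=-2.1: 11.0 km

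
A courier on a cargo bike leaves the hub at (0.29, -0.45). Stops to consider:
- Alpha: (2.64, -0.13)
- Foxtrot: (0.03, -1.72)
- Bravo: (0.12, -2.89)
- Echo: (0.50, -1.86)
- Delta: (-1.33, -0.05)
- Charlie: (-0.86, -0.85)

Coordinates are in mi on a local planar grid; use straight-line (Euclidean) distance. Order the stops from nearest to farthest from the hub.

Distance from the hub at (0.29, -0.45) to each:
Charlie (-0.86, -0.85): 1.2 mi
Foxtrot (0.03, -1.72): 1.3 mi
Echo (0.50, -1.86): 1.4 mi
Delta (-1.33, -0.05): 1.7 mi
Alpha (2.64, -0.13): 2.4 mi
Bravo (0.12, -2.89): 2.4 mi

Charlie, Foxtrot, Echo, Delta, Alpha, Bravo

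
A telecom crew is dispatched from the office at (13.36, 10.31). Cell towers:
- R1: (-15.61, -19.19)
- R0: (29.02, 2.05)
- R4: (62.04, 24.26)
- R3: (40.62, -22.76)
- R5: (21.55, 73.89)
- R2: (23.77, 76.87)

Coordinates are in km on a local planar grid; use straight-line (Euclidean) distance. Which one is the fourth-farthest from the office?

R3

Distances from the office ((13.36, 10.31)):
R2: 67.4 km
R5: 64.1 km
R4: 50.6 km
R3: 42.9 km
R1: 41.3 km
R0: 17.7 km
The fourth-farthest is R3 at 42.9 km.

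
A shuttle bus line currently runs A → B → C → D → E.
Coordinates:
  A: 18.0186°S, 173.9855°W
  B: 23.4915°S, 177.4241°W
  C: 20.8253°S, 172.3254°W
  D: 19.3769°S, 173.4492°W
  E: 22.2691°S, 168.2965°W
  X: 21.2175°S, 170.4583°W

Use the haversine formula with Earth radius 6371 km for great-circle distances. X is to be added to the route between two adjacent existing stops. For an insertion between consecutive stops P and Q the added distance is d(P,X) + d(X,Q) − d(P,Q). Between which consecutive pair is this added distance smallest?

Added distance for inserting X between each consecutive pair:
A–B: 566.6 km
B–C: 355.3 km
C–D: 372.4 km
D–E: 0.5 km
Smallest added distance is 0.5 km, inserting between D and E.

between D and E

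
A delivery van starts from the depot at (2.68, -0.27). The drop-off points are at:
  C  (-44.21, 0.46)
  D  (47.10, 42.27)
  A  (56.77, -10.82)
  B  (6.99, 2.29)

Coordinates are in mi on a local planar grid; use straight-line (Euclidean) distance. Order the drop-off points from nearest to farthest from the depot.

Distance from the depot at (2.68, -0.27) to each:
B (6.99, 2.29): 5.0 mi
C (-44.21, 0.46): 46.9 mi
A (56.77, -10.82): 55.1 mi
D (47.10, 42.27): 61.5 mi

B, C, A, D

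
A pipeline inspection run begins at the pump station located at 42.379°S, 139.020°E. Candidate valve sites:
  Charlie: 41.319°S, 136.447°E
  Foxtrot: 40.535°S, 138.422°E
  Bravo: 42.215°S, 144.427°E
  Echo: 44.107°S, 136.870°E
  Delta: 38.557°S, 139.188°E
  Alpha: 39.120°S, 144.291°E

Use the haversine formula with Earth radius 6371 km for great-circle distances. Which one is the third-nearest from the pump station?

Distance to each, sorted:
Foxtrot: 211.0 km
Charlie: 243.5 km
Echo: 259.3 km
Delta: 425.2 km
Bravo: 445.0 km
Alpha: 572.9 km
The third-nearest is Echo at 259.3 km.

Echo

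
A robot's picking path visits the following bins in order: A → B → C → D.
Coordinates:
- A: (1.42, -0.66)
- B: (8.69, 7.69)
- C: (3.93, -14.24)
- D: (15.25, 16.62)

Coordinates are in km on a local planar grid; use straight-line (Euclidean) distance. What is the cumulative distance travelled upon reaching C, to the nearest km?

Leg distances:
A→B: 11.1 km  (cumulative 11.1 km)
B→C: 22.4 km  (cumulative 33.5 km)
Cumulative distance at C ≈ 34 km.

34 km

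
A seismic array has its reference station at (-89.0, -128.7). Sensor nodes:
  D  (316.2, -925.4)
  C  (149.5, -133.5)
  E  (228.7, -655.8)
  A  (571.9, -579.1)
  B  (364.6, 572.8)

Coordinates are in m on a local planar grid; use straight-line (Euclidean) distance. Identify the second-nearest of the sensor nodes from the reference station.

E

Distances from the reference station ((-89.0, -128.7)):
C: 238.5 m
E: 615.4 m
A: 799.8 m
B: 835.4 m
D: 893.8 m
The second-nearest is E at 615.4 m.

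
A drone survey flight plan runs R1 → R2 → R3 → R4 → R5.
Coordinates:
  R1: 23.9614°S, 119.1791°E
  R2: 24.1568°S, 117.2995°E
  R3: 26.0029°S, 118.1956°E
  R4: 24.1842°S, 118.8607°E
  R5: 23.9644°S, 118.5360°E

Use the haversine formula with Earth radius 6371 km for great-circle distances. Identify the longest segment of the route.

R2–R3

Leg distances:
R1→R2: 192.1 km
R2→R3: 224.2 km
R3→R4: 213.0 km
R4→R5: 41.0 km
The longest leg is R2–R3 at 224.2 km.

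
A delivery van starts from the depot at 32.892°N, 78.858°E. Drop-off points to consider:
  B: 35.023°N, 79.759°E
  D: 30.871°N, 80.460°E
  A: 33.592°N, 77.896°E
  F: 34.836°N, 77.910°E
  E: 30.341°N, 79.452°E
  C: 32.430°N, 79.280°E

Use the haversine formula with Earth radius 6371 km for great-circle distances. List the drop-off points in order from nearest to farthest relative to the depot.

C, A, F, B, D, E

Distances from the depot:
C 32.430°N, 79.280°E: 64.8 km
A 33.592°N, 77.896°E: 118.6 km
F 34.836°N, 77.910°E: 233.2 km
B 35.023°N, 79.759°E: 251.1 km
D 30.871°N, 80.460°E: 270.9 km
E 30.341°N, 79.452°E: 289.2 km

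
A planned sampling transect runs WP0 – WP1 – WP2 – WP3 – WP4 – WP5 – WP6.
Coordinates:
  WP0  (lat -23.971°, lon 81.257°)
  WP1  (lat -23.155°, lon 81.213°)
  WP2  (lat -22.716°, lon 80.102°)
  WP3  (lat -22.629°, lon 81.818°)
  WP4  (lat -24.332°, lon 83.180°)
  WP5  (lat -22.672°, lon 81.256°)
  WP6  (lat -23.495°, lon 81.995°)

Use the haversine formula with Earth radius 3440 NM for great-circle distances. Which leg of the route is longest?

WP4–WP5

Leg distances:
WP0→WP1: 49.1 NM
WP1→WP2: 66.8 NM
WP2→WP3: 95.2 NM
WP3→WP4: 126.8 NM
WP4→WP5: 145.4 NM
WP5→WP6: 64.1 NM
The longest leg is WP4–WP5 at 145.4 NM.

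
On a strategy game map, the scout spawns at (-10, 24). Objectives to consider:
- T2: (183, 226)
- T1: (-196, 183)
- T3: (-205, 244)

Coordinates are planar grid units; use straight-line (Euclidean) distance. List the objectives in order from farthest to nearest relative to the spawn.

T3, T2, T1

Distances from the spawn:
T3 (-205, 244): 294.0
T2 (183, 226): 279.4
T1 (-196, 183): 244.7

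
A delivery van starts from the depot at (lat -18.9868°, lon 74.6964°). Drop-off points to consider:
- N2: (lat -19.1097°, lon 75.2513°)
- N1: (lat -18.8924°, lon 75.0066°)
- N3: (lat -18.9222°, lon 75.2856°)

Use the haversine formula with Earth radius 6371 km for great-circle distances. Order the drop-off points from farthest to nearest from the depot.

N3, N2, N1

Distance from the depot at (lat -18.9868°, lon 74.6964°) to each:
N3 (lat -18.9222°, lon 75.2856°): 62.4 km
N2 (lat -19.1097°, lon 75.2513°): 59.9 km
N1 (lat -18.8924°, lon 75.0066°): 34.3 km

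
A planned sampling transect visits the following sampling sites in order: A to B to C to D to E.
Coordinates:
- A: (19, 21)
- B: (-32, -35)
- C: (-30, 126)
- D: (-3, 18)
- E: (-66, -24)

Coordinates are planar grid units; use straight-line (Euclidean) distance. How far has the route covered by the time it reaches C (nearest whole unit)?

237

Leg distances:
A→B: 75.7  (cumulative 75.7)
B→C: 161.0  (cumulative 236.8)
Cumulative distance at C ≈ 237.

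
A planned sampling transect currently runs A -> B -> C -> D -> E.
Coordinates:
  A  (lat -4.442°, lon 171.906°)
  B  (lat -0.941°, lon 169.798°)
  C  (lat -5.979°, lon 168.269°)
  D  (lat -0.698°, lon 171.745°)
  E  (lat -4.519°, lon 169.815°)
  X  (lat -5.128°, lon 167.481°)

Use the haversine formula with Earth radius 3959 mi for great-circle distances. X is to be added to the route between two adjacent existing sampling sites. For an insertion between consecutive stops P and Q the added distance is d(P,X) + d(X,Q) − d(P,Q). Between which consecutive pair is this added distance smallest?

between B and C

Added distance for inserting X between each consecutive pair:
A–B: 356.6 mi
B–C: 46.8 mi
C–D: 67.9 mi
D–E: 294.9 mi
Smallest added distance is 46.8 mi, inserting between B and C.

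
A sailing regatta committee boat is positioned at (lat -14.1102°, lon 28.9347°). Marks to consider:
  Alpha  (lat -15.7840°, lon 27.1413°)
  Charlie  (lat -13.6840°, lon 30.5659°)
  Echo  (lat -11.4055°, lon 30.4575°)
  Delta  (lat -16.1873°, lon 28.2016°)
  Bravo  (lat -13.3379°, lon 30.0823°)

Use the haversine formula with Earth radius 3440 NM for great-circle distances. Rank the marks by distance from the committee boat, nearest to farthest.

Computing each great-circle distance from (lat -14.1102°, lon 28.9347°):
Bravo (lat -13.3379°, lon 30.0823°): 81.4 NM
Charlie (lat -13.6840°, lon 30.5659°): 98.5 NM
Delta (lat -16.1873°, lon 28.2016°): 131.7 NM
Alpha (lat -15.7840°, lon 27.1413°): 144.6 NM
Echo (lat -11.4055°, lon 30.4575°): 185.3 NM

Bravo, Charlie, Delta, Alpha, Echo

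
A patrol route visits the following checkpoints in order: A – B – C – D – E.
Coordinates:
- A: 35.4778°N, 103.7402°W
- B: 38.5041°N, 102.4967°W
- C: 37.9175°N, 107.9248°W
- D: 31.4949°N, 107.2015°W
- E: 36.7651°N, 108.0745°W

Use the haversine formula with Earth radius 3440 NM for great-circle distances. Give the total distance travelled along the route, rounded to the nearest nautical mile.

Leg distances:
A→B: 191.2 NM  (cumulative 191.2 NM)
B→C: 258.4 NM  (cumulative 449.7 NM)
C→D: 387.3 NM  (cumulative 836.9 NM)
D→E: 319.4 NM  (cumulative 1156.3 NM)
Total route length ≈ 1156 NM.

1156 NM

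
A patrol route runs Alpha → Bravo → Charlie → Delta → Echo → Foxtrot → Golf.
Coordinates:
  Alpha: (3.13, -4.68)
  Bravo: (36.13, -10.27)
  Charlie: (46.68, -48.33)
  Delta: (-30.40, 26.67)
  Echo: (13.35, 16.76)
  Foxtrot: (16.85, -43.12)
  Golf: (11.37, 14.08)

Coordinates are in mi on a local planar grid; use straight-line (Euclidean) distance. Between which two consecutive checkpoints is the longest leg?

Charlie–Delta

Leg distances:
Alpha→Bravo: 33.5 mi
Bravo→Charlie: 39.5 mi
Charlie→Delta: 107.5 mi
Delta→Echo: 44.9 mi
Echo→Foxtrot: 60.0 mi
Foxtrot→Golf: 57.5 mi
The longest leg is Charlie–Delta at 107.5 mi.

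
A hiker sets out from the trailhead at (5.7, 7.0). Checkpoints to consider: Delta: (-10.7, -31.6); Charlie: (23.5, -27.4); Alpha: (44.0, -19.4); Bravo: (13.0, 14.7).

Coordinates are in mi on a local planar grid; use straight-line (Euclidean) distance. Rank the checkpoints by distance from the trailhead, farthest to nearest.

Alpha, Delta, Charlie, Bravo

Distance from the trailhead at (5.7, 7.0) to each:
Alpha (44.0, -19.4): 46.5 mi
Delta (-10.7, -31.6): 41.9 mi
Charlie (23.5, -27.4): 38.7 mi
Bravo (13.0, 14.7): 10.6 mi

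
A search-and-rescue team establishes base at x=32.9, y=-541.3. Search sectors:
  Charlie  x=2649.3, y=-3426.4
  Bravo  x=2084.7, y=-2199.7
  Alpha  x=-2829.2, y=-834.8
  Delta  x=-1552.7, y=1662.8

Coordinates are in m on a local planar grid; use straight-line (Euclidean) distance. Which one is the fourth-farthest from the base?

Bravo

Distances from the base (x=32.9, y=-541.3):
Charlie: 3894.8 m
Alpha: 2877.1 m
Delta: 2715.2 m
Bravo: 2638.2 m
The fourth-farthest is Bravo at 2638.2 m.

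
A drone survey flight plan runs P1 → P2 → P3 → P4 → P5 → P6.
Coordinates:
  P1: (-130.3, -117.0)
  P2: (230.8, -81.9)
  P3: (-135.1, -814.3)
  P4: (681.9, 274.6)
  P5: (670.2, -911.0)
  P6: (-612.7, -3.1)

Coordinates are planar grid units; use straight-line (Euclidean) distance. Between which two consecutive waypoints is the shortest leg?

Leg distances:
P1→P2: 362.8
P2→P3: 818.7
P3→P4: 1361.3
P4→P5: 1185.7
P5→P6: 1571.7
The shortest leg is P1–P2 at 362.8.

P1–P2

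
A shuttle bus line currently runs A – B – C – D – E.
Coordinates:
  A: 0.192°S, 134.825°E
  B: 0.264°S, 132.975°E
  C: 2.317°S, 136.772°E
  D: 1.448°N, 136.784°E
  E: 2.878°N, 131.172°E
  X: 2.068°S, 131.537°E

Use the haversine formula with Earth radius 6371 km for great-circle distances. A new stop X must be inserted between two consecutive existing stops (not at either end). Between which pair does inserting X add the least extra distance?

between B and C

Added distance for inserting X between each consecutive pair:
A–B: 471.5 km
B–C: 359.0 km
C–D: 865.9 km
D–E: 610.2 km
Smallest added distance is 359.0 km, inserting between B and C.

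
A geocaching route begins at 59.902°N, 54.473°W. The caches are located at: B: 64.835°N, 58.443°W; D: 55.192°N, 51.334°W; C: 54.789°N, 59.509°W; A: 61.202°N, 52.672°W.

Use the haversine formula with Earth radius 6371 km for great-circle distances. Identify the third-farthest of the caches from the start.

D

Distances from the start (59.902°N, 54.473°W):
C: 643.4 km
B: 585.2 km
D: 556.1 km
A: 174.9 km
The third-farthest is D at 556.1 km.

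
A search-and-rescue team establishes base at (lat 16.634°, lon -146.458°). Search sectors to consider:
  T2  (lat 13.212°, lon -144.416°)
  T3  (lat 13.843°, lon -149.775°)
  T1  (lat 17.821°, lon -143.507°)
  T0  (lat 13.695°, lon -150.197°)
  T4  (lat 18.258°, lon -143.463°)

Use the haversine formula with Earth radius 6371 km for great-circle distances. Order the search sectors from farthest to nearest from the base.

Distances from the base:
T0 (lat 13.695°, lon -150.197°): 517.5 km
T3 (lat 13.843°, lon -149.775°): 472.1 km
T2 (lat 13.212°, lon -144.416°): 439.2 km
T4 (lat 18.258°, lon -143.463°): 365.4 km
T1 (lat 17.821°, lon -143.507°): 340.1 km

T0, T3, T2, T4, T1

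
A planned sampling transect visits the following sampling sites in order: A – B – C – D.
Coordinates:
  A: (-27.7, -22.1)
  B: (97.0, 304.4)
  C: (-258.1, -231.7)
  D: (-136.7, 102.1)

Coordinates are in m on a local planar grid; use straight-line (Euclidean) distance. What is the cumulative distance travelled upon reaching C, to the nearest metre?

Leg distances:
A→B: 349.5 m  (cumulative 349.5 m)
B→C: 643.0 m  (cumulative 992.5 m)
Cumulative distance at C ≈ 993 m.

993 m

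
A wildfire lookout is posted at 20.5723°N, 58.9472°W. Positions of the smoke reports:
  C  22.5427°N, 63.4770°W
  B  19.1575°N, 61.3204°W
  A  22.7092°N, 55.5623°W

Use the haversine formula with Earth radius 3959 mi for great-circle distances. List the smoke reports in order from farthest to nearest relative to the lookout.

Distances from the lookout:
C 22.5427°N, 63.4770°W: 321.3 mi
A 22.7092°N, 55.5623°W: 262.8 mi
B 19.1575°N, 61.3204°W: 182.6 mi

C, A, B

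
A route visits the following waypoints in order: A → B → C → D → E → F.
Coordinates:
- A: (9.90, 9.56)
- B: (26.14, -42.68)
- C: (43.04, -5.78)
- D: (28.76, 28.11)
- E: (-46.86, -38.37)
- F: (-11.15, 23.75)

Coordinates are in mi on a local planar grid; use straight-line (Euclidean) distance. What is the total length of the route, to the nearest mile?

Leg distances:
A→B: 54.7 mi  (cumulative 54.7 mi)
B→C: 40.6 mi  (cumulative 95.3 mi)
C→D: 36.8 mi  (cumulative 132.1 mi)
D→E: 100.7 mi  (cumulative 232.8 mi)
E→F: 71.7 mi  (cumulative 304.4 mi)
Total route length ≈ 304 mi.

304 mi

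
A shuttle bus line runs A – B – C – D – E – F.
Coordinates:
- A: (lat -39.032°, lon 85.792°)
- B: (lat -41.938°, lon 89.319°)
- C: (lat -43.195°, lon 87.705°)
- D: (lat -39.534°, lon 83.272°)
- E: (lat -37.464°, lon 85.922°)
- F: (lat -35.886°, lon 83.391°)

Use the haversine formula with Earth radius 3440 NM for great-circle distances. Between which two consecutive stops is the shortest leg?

Leg distances:
A→B: 237.4 NM
B→C: 103.9 NM
C→D: 296.9 NM
D→E: 175.9 NM
E→F: 154.4 NM
The shortest leg is B–C at 103.9 NM.

B–C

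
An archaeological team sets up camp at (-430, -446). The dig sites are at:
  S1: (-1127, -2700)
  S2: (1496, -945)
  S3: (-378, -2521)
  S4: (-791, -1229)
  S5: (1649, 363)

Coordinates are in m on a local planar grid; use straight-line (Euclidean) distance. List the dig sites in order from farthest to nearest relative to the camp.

S1, S5, S3, S2, S4

Distance from the camp at (-430, -446) to each:
S1 (-1127, -2700): 2359.3 m
S5 (1649, 363): 2230.9 m
S3 (-378, -2521): 2075.7 m
S2 (1496, -945): 1989.6 m
S4 (-791, -1229): 862.2 m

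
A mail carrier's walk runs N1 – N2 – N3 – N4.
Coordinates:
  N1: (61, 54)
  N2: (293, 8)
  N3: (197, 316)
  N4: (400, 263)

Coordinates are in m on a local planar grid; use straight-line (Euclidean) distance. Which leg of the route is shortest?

N3–N4

Leg distances:
N1→N2: 236.5 m
N2→N3: 322.6 m
N3→N4: 209.8 m
The shortest leg is N3–N4 at 209.8 m.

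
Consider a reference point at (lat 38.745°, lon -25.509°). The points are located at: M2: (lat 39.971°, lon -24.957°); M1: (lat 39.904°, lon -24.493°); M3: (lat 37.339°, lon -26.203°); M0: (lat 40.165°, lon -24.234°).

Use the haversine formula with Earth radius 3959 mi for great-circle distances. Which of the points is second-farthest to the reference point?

M3

Distances from the reference point ((lat 38.745°, lon -25.509°)):
M0: 119.4 mi
M3: 104.2 mi
M1: 96.8 mi
M2: 89.7 mi
The second-farthest is M3 at 104.2 mi.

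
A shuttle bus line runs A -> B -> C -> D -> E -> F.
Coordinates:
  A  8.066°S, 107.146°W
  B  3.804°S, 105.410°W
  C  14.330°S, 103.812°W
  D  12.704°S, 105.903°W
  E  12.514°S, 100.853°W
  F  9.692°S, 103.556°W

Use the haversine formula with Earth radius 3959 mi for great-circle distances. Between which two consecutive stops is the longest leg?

B–C

Leg distances:
A→B: 317.7 mi
B→C: 735.4 mi
C→D: 179.9 mi
D→E: 340.8 mi
E→F: 267.6 mi
The longest leg is B–C at 735.4 mi.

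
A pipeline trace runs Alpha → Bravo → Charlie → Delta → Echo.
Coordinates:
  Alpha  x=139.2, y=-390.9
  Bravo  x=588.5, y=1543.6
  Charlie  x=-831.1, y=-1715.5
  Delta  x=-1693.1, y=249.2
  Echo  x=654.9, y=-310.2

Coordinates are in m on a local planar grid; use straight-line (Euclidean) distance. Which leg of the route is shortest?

Leg distances:
Alpha→Bravo: 1986.0 m
Bravo→Charlie: 3554.9 m
Charlie→Delta: 2145.5 m
Delta→Echo: 2413.7 m
The shortest leg is Alpha–Bravo at 1986.0 m.

Alpha–Bravo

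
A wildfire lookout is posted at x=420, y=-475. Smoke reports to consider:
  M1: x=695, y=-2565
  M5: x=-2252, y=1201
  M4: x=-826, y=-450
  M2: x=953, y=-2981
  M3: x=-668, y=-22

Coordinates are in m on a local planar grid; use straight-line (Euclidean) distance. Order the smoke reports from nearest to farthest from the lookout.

Distance from the lookout at x=420, y=-475 to each:
M3 x=-668, y=-22: 1178.5 m
M4 x=-826, y=-450: 1246.3 m
M1 x=695, y=-2565: 2108.0 m
M2 x=953, y=-2981: 2562.1 m
M5 x=-2252, y=1201: 3154.1 m

M3, M4, M1, M2, M5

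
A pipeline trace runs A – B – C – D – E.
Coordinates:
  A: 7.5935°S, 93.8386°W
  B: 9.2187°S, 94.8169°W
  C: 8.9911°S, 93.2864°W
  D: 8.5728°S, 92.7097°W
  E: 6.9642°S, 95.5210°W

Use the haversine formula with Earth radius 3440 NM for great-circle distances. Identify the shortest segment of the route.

C–D

Leg distances:
A→B: 113.6 NM
B→C: 91.8 NM
C→D: 42.4 NM
D→E: 193.1 NM
The shortest leg is C–D at 42.4 NM.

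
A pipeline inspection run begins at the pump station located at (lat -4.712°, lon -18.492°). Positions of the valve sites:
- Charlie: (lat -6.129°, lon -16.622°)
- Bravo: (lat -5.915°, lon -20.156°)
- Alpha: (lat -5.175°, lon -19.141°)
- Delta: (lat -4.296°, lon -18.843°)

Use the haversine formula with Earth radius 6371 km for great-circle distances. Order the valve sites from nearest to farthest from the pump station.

Delta, Alpha, Bravo, Charlie

Distance from the pump station at (lat -4.712°, lon -18.492°) to each:
Delta (lat -4.296°, lon -18.843°): 60.4 km
Alpha (lat -5.175°, lon -19.141°): 88.4 km
Bravo (lat -5.915°, lon -20.156°): 227.7 km
Charlie (lat -6.129°, lon -16.622°): 260.1 km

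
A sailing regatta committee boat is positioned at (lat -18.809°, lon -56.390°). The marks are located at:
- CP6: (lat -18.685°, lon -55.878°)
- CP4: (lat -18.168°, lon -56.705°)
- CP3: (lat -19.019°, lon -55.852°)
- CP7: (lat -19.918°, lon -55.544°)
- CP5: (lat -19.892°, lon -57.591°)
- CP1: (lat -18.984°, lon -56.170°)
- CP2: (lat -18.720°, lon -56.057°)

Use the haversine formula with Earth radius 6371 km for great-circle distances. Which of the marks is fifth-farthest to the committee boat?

Distance to each, sorted:
CP5: 174.3 km
CP7: 151.9 km
CP4: 78.6 km
CP3: 61.2 km
CP6: 55.6 km
CP2: 36.4 km
CP1: 30.2 km
The fifth-farthest is CP6 at 55.6 km.

CP6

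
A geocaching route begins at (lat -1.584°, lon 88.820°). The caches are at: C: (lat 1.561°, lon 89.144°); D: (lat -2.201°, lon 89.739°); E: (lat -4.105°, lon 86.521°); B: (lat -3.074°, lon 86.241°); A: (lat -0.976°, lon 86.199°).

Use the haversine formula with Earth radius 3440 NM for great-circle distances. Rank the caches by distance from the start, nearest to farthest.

D, A, B, C, E

Distance from the start at (lat -1.584°, lon 88.820°) to each:
D (lat -2.201°, lon 89.739°): 66.4 NM
A (lat -0.976°, lon 86.199°): 161.5 NM
B (lat -3.074°, lon 86.241°): 178.7 NM
C (lat 1.561°, lon 89.144°): 189.8 NM
E (lat -4.105°, lon 86.521°): 204.7 NM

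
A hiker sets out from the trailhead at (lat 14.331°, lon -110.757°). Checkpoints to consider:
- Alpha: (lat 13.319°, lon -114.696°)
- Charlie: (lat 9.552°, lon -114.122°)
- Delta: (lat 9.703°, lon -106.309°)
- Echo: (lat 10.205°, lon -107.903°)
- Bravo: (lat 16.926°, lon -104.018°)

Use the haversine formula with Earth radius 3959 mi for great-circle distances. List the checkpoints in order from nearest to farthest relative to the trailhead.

Computing each great-circle distance from (lat 14.331°, lon -110.757°):
Alpha (lat 13.319°, lon -114.696°): 273.4 mi
Echo (lat 10.205°, lon -107.903°): 344.1 mi
Charlie (lat 9.552°, lon -114.122°): 400.9 mi
Delta (lat 9.703°, lon -106.309°): 438.8 mi
Bravo (lat 16.926°, lon -104.018°): 482.9 mi

Alpha, Echo, Charlie, Delta, Bravo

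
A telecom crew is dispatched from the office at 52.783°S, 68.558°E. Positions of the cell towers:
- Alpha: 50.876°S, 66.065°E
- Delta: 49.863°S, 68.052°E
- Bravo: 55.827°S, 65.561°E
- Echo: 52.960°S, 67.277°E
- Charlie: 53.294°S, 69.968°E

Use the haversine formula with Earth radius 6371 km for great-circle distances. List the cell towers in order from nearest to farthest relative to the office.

Echo, Charlie, Alpha, Delta, Bravo

Distance from the office at 52.783°S, 68.558°E to each:
Echo 52.960°S, 67.277°E: 88.2 km
Charlie 53.294°S, 69.968°E: 110.1 km
Alpha 50.876°S, 66.065°E: 272.6 km
Delta 49.863°S, 68.052°E: 326.6 km
Bravo 55.827°S, 65.561°E: 390.3 km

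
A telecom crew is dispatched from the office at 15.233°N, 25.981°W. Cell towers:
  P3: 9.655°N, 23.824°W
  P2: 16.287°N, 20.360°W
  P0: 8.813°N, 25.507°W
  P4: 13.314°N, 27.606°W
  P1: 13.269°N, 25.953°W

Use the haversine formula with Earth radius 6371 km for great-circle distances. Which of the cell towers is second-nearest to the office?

P4

Distance to each, sorted:
P1: 218.4 km
P4: 276.0 km
P2: 612.8 km
P3: 663.0 km
P0: 715.7 km
The second-nearest is P4 at 276.0 km.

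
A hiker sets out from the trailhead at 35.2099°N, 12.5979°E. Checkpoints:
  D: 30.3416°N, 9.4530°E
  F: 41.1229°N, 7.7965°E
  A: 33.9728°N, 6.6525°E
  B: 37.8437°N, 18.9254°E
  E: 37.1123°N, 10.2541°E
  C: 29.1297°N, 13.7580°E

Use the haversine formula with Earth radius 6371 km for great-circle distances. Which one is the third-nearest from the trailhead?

Distance to each, sorted:
E: 298.3 km
A: 561.2 km
D: 615.9 km
B: 636.5 km
C: 684.8 km
F: 779.7 km
The third-nearest is D at 615.9 km.

D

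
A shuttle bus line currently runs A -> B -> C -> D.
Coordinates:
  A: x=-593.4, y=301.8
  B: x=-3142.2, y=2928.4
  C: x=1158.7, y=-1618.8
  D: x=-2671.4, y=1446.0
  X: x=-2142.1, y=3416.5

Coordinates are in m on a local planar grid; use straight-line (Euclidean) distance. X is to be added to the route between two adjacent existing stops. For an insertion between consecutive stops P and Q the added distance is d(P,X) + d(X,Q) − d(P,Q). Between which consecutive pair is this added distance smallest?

between B and C

Added distance for inserting X between each consecutive pair:
A–B: 931.4 m
B–C: 874.6 m
C–D: 3155.7 m
Smallest added distance is 874.6 m, inserting between B and C.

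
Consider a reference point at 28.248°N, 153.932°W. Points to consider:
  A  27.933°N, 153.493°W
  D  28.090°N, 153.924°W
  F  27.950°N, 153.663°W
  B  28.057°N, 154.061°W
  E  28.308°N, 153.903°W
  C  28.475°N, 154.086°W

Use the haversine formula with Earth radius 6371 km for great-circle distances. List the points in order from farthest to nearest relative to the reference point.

A, F, C, B, D, E

Computing each great-circle distance from 28.248°N, 153.932°W:
A 27.933°N, 153.493°W: 55.5 km
F 27.950°N, 153.663°W: 42.4 km
C 28.475°N, 154.086°W: 29.4 km
B 28.057°N, 154.061°W: 24.7 km
D 28.090°N, 153.924°W: 17.6 km
E 28.308°N, 153.903°W: 7.3 km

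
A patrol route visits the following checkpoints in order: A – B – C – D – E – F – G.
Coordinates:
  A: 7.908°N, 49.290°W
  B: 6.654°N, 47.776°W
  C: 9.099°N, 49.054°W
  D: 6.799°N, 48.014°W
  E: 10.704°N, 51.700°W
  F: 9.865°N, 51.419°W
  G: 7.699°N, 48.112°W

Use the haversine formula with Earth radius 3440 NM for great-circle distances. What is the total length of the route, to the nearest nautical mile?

1043 NM

Leg distances:
A→B: 117.5 NM  (cumulative 117.5 NM)
B→C: 165.3 NM  (cumulative 282.8 NM)
C→D: 151.3 NM  (cumulative 434.1 NM)
D→E: 320.6 NM  (cumulative 754.7 NM)
E→F: 53.0 NM  (cumulative 807.7 NM)
F→G: 235.4 NM  (cumulative 1043.1 NM)
Total route length ≈ 1043 NM.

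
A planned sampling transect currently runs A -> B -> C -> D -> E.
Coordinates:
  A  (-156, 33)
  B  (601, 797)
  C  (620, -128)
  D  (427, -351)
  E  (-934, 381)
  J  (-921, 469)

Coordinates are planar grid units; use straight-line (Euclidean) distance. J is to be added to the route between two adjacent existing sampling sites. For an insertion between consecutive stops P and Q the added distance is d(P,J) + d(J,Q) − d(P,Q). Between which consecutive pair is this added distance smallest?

between D and E

Added distance for inserting J between each consecutive pair:
A–B: 1361.9
B–C: 2284.3
C–D: 2935.5
D–E: 121.4
Smallest added distance is 121.4, inserting between D and E.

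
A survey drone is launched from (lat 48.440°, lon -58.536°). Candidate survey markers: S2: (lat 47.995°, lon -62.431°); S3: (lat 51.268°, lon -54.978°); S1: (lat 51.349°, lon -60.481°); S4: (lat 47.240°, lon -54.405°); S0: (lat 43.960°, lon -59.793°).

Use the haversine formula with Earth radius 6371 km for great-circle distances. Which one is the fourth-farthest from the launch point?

S4

Distances from the launch point ((lat 48.440°, lon -58.536°)):
S0: 507.4 km
S3: 404.8 km
S1: 352.2 km
S4: 335.9 km
S2: 292.8 km
The fourth-farthest is S4 at 335.9 km.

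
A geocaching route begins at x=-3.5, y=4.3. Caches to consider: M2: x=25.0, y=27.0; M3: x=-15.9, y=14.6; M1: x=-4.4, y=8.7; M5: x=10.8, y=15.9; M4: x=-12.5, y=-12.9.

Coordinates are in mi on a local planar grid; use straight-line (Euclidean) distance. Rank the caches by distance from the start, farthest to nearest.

M2, M4, M5, M3, M1

Computing each straight-line distance from x=-3.5, y=4.3:
M2 x=25.0, y=27.0: 36.4 mi
M4 x=-12.5, y=-12.9: 19.4 mi
M5 x=10.8, y=15.9: 18.4 mi
M3 x=-15.9, y=14.6: 16.1 mi
M1 x=-4.4, y=8.7: 4.5 mi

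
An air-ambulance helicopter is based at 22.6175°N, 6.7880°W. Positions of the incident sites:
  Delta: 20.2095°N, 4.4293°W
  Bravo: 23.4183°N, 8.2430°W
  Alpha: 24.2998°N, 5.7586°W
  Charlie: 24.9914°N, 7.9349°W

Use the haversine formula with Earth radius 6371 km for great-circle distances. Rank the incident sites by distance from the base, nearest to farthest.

Distances from the base:
Bravo 23.4183°N, 8.2430°W: 173.5 km
Alpha 24.2998°N, 5.7586°W: 214.5 km
Charlie 24.9914°N, 7.9349°W: 288.6 km
Delta 20.2095°N, 4.4293°W: 362.4 km

Bravo, Alpha, Charlie, Delta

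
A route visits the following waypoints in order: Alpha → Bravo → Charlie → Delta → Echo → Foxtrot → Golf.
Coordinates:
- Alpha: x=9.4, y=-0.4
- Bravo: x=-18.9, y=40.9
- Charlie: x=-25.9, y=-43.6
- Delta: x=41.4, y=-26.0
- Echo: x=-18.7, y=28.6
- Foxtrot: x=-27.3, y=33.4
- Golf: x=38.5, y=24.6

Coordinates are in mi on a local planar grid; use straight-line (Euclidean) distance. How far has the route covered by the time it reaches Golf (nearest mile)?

Leg distances:
Alpha→Bravo: 50.1 mi  (cumulative 50.1 mi)
Bravo→Charlie: 84.8 mi  (cumulative 134.9 mi)
Charlie→Delta: 69.6 mi  (cumulative 204.4 mi)
Delta→Echo: 81.2 mi  (cumulative 285.6 mi)
Echo→Foxtrot: 9.8 mi  (cumulative 295.5 mi)
Foxtrot→Golf: 66.4 mi  (cumulative 361.9 mi)
Cumulative distance at Golf ≈ 362 mi.

362 mi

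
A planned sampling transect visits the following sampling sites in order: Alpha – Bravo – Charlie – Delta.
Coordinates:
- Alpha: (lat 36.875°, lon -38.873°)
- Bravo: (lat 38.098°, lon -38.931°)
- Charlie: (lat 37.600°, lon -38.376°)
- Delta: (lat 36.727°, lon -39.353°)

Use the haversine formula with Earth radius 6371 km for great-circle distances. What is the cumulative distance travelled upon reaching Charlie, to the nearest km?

210 km

Leg distances:
Alpha→Bravo: 136.1 km  (cumulative 136.1 km)
Bravo→Charlie: 73.8 km  (cumulative 209.9 km)
Cumulative distance at Charlie ≈ 210 km.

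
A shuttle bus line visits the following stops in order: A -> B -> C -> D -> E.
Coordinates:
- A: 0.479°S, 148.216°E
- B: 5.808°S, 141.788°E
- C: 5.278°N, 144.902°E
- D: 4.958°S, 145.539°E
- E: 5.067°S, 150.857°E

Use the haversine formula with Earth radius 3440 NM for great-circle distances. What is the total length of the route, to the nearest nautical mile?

2126 NM

Leg distances:
A→B: 500.8 NM  (cumulative 500.8 NM)
B→C: 691.3 NM  (cumulative 1192.0 NM)
C→D: 615.7 NM  (cumulative 1807.8 NM)
D→E: 318.1 NM  (cumulative 2125.9 NM)
Total route length ≈ 2126 NM.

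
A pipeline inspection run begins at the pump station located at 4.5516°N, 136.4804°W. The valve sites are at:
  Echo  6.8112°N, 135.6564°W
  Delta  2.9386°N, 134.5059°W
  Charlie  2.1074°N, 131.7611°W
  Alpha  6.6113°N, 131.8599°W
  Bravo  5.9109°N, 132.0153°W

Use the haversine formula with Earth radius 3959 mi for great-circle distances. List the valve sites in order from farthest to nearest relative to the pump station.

Charlie, Alpha, Bravo, Delta, Echo

Distance from the pump station at 4.5516°N, 136.4804°W to each:
Charlie 2.1074°N, 131.7611°W: 366.7 mi
Alpha 6.6113°N, 131.8599°W: 348.2 mi
Bravo 5.9109°N, 132.0153°W: 321.3 mi
Delta 2.9386°N, 134.5059°W: 175.9 mi
Echo 6.8112°N, 135.6564°W: 166.1 mi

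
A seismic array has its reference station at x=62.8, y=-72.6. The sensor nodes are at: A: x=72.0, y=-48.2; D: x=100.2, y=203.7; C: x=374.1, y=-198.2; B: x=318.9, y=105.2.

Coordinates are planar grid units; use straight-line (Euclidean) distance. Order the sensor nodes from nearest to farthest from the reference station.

Distances from the reference station:
A x=72.0, y=-48.2: 26.1
D x=100.2, y=203.7: 278.8
B x=318.9, y=105.2: 311.8
C x=374.1, y=-198.2: 335.7

A, D, B, C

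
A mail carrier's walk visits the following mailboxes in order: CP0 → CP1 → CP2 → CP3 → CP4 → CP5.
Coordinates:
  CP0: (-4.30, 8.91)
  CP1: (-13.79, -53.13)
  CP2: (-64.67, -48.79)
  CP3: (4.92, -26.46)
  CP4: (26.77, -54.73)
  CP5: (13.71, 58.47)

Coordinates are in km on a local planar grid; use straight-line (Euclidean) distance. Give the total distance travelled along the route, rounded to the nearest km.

337 km

Leg distances:
CP0→CP1: 62.8 km  (cumulative 62.8 km)
CP1→CP2: 51.1 km  (cumulative 113.8 km)
CP2→CP3: 73.1 km  (cumulative 186.9 km)
CP3→CP4: 35.7 km  (cumulative 222.6 km)
CP4→CP5: 114.0 km  (cumulative 336.6 km)
Total route length ≈ 337 km.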